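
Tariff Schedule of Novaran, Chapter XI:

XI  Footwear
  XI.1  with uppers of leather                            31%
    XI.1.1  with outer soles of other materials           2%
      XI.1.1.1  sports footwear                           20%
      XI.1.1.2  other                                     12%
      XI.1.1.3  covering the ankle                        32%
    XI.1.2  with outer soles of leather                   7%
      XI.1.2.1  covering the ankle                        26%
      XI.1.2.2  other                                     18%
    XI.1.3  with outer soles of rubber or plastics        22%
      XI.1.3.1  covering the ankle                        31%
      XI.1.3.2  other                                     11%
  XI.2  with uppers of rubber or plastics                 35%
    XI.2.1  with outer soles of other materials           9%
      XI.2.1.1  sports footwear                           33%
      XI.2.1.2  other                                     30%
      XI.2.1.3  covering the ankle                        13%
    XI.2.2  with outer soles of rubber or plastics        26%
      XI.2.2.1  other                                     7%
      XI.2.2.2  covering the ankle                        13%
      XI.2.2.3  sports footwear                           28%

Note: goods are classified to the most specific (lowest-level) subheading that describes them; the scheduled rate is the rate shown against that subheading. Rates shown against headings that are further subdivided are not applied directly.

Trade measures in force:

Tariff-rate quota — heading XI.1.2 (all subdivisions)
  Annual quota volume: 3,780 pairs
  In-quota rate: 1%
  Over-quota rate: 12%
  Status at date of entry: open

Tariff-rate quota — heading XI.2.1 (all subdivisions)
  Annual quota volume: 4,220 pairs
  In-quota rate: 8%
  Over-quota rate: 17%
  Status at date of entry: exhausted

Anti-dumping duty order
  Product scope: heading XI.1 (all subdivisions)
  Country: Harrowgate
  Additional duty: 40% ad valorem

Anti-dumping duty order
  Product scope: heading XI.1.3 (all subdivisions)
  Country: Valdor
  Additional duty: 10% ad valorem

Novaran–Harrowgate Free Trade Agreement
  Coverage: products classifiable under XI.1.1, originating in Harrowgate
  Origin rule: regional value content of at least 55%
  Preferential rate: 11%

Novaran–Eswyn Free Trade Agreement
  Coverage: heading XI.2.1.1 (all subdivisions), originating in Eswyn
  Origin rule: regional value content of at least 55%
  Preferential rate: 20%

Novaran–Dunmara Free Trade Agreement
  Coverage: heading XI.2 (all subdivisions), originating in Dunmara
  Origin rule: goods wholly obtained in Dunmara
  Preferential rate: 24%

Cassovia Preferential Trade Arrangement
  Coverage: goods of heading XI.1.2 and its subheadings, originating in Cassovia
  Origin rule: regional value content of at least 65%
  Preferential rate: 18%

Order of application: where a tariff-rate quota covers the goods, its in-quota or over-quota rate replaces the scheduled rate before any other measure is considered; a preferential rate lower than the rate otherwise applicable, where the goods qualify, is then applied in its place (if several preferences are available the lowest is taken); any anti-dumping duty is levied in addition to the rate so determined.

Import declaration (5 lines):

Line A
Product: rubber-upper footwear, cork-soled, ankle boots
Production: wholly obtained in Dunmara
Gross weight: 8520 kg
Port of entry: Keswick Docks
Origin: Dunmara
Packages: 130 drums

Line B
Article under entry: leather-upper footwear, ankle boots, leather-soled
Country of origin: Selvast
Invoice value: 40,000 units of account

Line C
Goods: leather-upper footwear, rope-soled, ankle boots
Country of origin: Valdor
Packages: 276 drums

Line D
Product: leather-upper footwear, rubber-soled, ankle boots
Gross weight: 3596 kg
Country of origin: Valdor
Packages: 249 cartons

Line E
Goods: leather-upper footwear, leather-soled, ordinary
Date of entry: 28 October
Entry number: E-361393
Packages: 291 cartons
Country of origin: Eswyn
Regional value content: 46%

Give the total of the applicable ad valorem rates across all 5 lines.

Line A: rubber-upper → XI.2; cork-soled → XI.2.1; ankle boots → XI.2.1.3. Scheduled 13%. quota on XI.2.1 exhausted → over-quota 17%; Dunmara agreement on XI.2: wholly obtained → 24% available; preference 24% not lower than 17% → no reduction. → 17%.
Line B: leather-upper → XI.1; leather-soled → XI.1.2; ankle boots → XI.1.2.1. Scheduled 26%. quota on XI.1.2 open → in-quota 1%. → 1%.
Line C: leather-upper → XI.1; rope-soled → XI.1.1; ankle boots → XI.1.1.3. Scheduled 32%. No special measure applies. → 32%.
Line D: leather-upper → XI.1; rubber-soled → XI.1.3; ankle boots → XI.1.3.1. Scheduled 31%. anti-dumping (Valdor, XI.1.3): +10%; total 31% + 10% = 41%. → 41%.
Line E: leather-upper → XI.1; leather-soled → XI.1.2; ordinary → XI.1.2.2. Scheduled 18%. quota on XI.1.2 open → in-quota 1%; Eswyn agreement on XI.2.1.1: XI.1.2.2 not covered. → 1%.
Sum: 17% + 1% + 32% + 41% + 1% = 92%.

92%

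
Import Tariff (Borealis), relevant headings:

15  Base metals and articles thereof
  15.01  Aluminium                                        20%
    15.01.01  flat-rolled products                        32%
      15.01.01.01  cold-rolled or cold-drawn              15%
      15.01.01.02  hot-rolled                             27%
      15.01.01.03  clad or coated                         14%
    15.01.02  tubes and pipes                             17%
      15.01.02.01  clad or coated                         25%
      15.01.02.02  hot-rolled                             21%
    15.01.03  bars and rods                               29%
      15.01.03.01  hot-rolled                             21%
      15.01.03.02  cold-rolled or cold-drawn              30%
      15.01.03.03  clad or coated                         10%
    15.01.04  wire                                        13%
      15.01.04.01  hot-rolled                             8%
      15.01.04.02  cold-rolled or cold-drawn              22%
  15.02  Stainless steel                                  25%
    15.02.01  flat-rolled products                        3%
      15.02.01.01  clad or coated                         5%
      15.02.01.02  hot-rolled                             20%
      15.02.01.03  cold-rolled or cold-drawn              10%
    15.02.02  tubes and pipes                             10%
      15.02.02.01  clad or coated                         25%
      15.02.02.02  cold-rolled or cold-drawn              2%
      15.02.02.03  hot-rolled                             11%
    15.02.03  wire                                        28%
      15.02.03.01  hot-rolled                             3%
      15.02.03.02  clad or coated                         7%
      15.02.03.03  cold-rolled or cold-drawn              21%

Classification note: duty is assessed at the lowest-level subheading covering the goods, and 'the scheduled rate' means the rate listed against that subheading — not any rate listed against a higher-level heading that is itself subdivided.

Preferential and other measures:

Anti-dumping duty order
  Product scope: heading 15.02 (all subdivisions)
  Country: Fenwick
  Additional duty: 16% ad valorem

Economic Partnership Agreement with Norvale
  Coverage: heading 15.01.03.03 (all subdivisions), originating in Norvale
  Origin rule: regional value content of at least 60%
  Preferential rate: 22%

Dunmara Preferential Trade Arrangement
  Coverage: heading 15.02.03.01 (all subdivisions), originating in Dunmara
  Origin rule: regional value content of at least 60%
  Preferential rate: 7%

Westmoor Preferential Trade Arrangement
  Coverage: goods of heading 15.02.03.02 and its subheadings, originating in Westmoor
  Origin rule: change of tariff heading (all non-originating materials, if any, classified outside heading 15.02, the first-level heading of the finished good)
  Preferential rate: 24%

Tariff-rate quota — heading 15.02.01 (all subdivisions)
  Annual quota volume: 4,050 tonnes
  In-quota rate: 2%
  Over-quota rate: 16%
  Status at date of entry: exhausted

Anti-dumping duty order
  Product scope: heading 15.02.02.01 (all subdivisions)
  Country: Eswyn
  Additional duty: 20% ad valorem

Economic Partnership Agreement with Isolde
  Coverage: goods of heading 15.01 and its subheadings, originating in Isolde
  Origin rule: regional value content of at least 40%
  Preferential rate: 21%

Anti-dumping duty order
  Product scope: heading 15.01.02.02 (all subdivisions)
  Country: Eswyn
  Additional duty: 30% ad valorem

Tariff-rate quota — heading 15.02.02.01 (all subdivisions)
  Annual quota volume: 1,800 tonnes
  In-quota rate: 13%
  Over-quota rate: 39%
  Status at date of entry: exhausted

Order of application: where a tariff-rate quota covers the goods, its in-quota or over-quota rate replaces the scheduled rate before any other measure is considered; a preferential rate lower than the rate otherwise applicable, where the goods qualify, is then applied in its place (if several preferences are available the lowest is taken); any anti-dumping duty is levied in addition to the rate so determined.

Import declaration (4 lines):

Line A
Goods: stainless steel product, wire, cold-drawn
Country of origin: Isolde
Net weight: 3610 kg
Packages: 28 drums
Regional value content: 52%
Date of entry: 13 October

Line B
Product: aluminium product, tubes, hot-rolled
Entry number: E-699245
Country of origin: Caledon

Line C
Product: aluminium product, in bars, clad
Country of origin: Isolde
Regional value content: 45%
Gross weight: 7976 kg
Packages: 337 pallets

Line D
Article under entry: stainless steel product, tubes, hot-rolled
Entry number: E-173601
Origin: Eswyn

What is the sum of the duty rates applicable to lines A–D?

63%

Line A: stainless steel → 15.02; wire → 15.02.03; cold-drawn → 15.02.03.03. Scheduled 21%. Isolde agreement on 15.01: 15.02.03.03 not covered. → 21%.
Line B: aluminium → 15.01; tubes → 15.01.02; hot-rolled → 15.01.02.02. Scheduled 21%. No special measure applies. → 21%.
Line C: aluminium → 15.01; in bars → 15.01.03; clad → 15.01.03.03. Scheduled 10%. Isolde agreement on 15.01: RVC ≥ 40% → 21% available; preference 21% not lower than 10% → no reduction. → 10%.
Line D: stainless steel → 15.02; tubes → 15.02.02; hot-rolled → 15.02.02.03. Scheduled 11%. No special measure applies. → 11%.
Sum: 21% + 21% + 10% + 11% = 63%.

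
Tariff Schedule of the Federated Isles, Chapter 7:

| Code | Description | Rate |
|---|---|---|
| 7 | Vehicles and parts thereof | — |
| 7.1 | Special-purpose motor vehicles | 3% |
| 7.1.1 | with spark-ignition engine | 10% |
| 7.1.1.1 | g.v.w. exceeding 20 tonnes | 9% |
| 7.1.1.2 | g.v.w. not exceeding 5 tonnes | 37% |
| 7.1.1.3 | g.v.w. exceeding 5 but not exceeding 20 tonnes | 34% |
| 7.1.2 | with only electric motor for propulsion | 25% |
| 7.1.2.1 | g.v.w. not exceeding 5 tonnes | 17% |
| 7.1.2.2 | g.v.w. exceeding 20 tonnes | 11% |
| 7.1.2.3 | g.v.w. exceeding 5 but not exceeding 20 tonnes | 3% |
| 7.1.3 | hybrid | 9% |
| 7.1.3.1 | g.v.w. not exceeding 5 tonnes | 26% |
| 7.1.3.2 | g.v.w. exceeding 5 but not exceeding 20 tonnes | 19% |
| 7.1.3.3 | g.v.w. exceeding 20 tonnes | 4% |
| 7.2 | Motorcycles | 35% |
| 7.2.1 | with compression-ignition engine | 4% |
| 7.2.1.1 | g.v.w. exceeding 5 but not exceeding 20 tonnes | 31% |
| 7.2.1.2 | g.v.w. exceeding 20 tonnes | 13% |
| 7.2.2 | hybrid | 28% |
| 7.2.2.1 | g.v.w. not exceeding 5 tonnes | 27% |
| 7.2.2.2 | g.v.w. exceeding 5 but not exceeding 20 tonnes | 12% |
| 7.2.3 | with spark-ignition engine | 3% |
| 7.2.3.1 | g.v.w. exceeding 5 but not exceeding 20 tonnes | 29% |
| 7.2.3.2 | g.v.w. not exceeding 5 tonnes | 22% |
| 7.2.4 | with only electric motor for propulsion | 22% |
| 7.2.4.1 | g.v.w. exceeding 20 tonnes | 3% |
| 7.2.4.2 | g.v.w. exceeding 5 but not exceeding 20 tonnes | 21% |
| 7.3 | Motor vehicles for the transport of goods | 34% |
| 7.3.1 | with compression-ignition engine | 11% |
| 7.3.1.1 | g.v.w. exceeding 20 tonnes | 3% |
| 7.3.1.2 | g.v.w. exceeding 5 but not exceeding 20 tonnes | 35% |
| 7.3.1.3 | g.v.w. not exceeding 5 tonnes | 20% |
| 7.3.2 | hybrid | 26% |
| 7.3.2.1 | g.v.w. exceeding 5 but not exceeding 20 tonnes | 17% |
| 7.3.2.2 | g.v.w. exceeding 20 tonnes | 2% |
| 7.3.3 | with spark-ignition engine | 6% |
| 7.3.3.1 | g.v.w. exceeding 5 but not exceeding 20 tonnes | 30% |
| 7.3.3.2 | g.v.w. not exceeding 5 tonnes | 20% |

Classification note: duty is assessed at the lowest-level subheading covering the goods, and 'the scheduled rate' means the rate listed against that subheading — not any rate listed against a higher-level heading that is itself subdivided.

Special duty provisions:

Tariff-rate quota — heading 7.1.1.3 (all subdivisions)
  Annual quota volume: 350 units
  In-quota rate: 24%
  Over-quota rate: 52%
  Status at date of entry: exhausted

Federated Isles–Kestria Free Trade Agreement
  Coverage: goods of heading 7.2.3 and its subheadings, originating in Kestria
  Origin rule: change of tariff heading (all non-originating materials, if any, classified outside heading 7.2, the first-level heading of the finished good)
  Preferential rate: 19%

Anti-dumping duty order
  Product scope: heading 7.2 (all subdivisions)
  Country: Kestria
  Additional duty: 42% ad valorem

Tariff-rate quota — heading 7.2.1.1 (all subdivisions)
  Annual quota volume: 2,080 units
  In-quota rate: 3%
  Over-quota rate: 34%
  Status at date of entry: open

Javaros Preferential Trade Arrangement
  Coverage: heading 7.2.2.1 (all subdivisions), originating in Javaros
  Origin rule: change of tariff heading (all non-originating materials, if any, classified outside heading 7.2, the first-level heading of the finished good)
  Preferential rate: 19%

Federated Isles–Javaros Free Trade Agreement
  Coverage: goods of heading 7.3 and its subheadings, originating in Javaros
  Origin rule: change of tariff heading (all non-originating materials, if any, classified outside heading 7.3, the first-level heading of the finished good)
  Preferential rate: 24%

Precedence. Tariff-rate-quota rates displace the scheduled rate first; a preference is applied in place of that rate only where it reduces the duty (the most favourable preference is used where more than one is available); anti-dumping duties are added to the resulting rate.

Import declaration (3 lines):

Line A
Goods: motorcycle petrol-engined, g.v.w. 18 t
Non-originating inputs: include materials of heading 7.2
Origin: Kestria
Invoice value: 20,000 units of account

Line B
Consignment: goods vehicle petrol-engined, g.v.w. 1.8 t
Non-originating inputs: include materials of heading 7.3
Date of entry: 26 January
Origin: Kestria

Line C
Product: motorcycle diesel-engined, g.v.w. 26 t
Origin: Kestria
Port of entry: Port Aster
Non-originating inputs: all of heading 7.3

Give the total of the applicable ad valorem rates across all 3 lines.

Line A: motorcycle → 7.2; petrol-engined → 7.2.3; g.v.w. 18 t → 7.2.3.1. Scheduled 29%. Kestria agreement on 7.2.3: CTH not met; anti-dumping (Kestria, 7.2): +42%; total 29% + 42% = 71%. → 71%.
Line B: goods vehicle → 7.3; petrol-engined → 7.3.3; g.v.w. 1.8 t → 7.3.3.2. Scheduled 20%. Kestria agreement on 7.2.3: 7.3.3.2 not covered. → 20%.
Line C: motorcycle → 7.2; diesel-engined → 7.2.1; g.v.w. 26 t → 7.2.1.2. Scheduled 13%. Kestria agreement on 7.2.3: 7.2.1.2 not covered; anti-dumping (Kestria, 7.2): +42%; total 13% + 42% = 55%. → 55%.
Sum: 71% + 20% + 55% = 146%.

146%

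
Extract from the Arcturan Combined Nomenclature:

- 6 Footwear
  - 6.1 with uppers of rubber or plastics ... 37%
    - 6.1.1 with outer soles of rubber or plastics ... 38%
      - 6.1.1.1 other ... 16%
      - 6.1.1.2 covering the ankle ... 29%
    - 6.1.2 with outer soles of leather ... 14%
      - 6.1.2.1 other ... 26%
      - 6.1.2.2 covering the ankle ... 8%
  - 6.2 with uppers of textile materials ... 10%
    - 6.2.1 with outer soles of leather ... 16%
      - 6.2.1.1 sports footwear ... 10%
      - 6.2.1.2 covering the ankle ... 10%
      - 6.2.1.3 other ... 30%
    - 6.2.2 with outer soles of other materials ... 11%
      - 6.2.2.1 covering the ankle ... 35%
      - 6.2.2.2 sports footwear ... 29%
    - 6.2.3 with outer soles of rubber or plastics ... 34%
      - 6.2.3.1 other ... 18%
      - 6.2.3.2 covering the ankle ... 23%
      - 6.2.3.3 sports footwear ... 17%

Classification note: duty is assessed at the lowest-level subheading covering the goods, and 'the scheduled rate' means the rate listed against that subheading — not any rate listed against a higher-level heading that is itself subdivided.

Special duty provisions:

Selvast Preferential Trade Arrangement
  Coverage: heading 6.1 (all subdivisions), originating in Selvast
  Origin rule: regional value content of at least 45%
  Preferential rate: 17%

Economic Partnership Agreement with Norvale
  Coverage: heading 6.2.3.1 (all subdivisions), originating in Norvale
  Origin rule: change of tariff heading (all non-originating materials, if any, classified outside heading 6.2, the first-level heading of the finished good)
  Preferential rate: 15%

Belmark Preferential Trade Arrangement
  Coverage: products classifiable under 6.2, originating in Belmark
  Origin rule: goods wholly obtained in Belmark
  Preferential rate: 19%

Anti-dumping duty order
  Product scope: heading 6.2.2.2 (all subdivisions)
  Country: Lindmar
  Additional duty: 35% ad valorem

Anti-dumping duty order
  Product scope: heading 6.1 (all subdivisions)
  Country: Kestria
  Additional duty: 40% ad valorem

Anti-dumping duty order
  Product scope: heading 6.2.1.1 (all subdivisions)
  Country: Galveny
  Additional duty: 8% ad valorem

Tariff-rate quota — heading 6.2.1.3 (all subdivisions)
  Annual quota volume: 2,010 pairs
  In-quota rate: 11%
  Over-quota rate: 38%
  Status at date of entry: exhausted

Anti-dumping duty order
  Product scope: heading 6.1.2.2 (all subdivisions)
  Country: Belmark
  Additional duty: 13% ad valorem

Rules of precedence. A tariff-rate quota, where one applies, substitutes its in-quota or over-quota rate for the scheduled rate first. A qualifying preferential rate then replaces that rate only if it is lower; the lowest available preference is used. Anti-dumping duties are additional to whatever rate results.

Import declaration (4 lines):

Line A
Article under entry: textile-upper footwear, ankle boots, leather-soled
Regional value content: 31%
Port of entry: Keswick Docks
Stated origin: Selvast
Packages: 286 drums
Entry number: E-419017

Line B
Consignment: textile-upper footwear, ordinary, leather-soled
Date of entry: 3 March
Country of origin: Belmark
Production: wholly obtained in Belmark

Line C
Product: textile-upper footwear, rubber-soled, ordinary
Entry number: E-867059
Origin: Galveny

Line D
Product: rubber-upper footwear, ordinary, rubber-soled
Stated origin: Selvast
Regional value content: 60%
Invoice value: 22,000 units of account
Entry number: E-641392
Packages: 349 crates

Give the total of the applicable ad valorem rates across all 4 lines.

Line A: textile-upper → 6.2; leather-soled → 6.2.1; ankle boots → 6.2.1.2. Scheduled 10%. Selvast agreement on 6.1: 6.2.1.2 not covered. → 10%.
Line B: textile-upper → 6.2; leather-soled → 6.2.1; ordinary → 6.2.1.3. Scheduled 30%. quota on 6.2.1.3 exhausted → over-quota 38%; Belmark agreement on 6.2: wholly obtained → 19% available; preferential 19%. → 19%.
Line C: textile-upper → 6.2; rubber-soled → 6.2.3; ordinary → 6.2.3.1. Scheduled 18%. No special measure applies. → 18%.
Line D: rubber-upper → 6.1; rubber-soled → 6.1.1; ordinary → 6.1.1.1. Scheduled 16%. Selvast agreement on 6.1: RVC ≥ 45% → 17% available; preference 17% not lower than 16% → no reduction. → 16%.
Sum: 10% + 19% + 18% + 16% = 63%.

63%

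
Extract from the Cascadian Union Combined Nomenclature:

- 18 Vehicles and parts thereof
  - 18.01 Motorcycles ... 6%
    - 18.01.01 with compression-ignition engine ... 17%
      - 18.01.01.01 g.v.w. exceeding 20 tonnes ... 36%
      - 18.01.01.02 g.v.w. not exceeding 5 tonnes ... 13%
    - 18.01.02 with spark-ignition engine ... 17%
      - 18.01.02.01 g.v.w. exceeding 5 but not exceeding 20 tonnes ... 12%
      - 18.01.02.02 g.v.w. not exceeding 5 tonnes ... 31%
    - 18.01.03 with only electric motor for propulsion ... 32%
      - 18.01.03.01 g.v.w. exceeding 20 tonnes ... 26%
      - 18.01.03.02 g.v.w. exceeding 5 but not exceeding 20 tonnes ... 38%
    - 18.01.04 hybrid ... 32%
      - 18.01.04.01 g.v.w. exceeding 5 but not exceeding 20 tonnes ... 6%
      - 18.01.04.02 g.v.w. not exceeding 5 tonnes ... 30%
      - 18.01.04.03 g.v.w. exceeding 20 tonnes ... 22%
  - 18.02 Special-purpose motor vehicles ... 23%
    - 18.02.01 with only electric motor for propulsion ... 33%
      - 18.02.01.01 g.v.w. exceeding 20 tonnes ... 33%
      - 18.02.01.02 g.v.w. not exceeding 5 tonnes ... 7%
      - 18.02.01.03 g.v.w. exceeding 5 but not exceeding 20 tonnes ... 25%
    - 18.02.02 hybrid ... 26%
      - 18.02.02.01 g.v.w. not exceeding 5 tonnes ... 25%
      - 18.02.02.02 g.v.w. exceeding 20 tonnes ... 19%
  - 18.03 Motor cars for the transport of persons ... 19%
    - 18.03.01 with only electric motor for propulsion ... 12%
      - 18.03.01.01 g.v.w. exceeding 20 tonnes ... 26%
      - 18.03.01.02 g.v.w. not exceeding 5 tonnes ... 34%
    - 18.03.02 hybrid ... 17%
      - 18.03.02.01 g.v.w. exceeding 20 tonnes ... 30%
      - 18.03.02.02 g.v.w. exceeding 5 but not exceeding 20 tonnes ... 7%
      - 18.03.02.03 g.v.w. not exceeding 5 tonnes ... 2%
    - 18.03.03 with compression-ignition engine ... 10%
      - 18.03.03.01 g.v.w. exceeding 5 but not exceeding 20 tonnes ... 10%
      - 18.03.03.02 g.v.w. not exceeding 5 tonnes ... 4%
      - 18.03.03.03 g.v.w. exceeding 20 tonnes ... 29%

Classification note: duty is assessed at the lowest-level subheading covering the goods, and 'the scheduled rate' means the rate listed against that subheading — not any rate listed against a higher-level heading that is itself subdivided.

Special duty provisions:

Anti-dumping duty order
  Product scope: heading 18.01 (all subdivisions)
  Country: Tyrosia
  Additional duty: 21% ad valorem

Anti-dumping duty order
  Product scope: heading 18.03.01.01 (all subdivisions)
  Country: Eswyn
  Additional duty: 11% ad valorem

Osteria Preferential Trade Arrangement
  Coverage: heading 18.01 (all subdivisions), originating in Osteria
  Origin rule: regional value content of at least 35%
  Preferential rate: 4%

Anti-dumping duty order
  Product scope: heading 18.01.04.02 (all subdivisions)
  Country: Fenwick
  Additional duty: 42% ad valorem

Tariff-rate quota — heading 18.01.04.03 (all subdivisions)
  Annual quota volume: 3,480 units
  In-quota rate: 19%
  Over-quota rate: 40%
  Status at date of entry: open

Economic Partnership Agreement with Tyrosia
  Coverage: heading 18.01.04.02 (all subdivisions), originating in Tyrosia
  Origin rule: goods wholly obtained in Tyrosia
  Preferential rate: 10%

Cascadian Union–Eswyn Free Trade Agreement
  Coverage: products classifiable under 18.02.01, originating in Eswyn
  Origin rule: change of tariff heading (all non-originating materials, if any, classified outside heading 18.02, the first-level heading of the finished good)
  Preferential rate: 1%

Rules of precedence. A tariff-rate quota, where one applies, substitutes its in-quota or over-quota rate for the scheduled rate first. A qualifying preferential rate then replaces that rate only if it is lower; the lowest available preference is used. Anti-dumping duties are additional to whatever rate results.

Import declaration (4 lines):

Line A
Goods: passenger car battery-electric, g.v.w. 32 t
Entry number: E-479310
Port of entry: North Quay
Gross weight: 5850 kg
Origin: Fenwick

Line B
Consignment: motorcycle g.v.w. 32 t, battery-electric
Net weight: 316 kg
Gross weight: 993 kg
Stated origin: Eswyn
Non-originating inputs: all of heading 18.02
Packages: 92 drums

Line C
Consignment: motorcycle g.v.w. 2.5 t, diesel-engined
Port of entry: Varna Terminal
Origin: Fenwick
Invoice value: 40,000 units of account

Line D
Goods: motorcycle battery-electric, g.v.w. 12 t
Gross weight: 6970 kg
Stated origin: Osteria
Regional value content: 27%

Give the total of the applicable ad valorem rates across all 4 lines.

Line A: passenger car → 18.03; battery-electric → 18.03.01; g.v.w. 32 t → 18.03.01.01. Scheduled 26%. No special measure applies. → 26%.
Line B: motorcycle → 18.01; battery-electric → 18.01.03; g.v.w. 32 t → 18.01.03.01. Scheduled 26%. Eswyn agreement on 18.02.01: 18.01.03.01 not covered. → 26%.
Line C: motorcycle → 18.01; diesel-engined → 18.01.01; g.v.w. 2.5 t → 18.01.01.02. Scheduled 13%. No special measure applies. → 13%.
Line D: motorcycle → 18.01; battery-electric → 18.01.03; g.v.w. 12 t → 18.01.03.02. Scheduled 38%. Osteria agreement on 18.01: RVC < 35%. → 38%.
Sum: 26% + 26% + 13% + 38% = 103%.

103%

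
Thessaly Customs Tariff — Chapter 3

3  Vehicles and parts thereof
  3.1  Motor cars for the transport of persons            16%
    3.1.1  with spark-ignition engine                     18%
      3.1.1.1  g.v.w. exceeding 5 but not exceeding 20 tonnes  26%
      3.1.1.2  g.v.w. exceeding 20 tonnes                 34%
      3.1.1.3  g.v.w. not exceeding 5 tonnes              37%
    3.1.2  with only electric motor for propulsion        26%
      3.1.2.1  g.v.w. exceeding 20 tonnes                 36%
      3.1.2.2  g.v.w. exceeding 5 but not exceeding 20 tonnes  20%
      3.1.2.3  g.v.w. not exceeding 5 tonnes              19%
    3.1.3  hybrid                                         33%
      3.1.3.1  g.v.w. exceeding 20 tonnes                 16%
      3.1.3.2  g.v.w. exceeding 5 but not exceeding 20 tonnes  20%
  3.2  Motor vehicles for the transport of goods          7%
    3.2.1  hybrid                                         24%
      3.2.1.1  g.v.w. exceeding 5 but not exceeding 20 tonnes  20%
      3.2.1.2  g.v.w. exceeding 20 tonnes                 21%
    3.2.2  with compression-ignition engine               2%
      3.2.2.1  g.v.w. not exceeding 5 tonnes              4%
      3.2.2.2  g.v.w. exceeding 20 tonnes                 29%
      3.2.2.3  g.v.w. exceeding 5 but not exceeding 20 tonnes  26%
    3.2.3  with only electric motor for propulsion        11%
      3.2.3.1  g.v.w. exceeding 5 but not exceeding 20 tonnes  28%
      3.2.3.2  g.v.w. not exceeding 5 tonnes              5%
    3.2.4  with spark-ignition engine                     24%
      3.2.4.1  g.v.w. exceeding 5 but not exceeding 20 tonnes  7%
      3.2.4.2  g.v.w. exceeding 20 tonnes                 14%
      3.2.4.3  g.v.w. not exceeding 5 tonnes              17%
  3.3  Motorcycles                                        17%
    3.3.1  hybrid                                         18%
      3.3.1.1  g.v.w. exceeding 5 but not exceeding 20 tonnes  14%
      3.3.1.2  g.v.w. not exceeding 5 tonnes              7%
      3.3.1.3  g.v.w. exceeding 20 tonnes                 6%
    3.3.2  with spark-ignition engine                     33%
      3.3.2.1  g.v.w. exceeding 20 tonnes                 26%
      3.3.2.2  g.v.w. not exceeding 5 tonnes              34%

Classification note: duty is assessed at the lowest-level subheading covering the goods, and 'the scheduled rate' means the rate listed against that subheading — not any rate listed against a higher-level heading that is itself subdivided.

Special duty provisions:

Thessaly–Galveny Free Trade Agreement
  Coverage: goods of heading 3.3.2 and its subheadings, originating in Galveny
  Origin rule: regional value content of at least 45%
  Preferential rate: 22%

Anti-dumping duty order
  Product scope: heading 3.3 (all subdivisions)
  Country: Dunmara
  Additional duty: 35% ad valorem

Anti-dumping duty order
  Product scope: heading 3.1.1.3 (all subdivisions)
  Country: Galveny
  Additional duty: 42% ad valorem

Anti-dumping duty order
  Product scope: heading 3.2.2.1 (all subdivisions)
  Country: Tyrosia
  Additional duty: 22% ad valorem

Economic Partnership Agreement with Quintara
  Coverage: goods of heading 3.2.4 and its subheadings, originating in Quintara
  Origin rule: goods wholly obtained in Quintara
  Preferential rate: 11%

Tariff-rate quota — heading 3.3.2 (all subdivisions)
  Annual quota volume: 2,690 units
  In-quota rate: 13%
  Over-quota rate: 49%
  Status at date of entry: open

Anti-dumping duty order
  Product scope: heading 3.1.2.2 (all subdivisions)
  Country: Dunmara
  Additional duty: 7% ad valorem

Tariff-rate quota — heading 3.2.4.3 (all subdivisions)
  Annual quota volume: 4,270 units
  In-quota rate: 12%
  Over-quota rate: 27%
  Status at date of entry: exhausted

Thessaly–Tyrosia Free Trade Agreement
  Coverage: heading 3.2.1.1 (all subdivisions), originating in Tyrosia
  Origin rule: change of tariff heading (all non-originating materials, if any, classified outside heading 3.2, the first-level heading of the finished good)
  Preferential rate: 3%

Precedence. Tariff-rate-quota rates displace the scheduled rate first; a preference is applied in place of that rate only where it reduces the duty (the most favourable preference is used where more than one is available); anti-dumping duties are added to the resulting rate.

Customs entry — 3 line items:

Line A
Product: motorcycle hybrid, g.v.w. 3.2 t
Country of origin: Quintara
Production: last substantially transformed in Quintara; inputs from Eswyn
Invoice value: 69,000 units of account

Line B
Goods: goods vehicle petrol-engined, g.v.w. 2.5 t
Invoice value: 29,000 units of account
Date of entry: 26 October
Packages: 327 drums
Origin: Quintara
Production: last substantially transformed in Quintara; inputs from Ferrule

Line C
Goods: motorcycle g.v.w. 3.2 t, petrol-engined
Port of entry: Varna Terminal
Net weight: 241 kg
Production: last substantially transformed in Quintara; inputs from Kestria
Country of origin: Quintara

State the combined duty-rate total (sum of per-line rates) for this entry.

47%

Line A: motorcycle → 3.3; hybrid → 3.3.1; g.v.w. 3.2 t → 3.3.1.2. Scheduled 7%. Quintara agreement on 3.2.4: 3.3.1.2 not covered. → 7%.
Line B: goods vehicle → 3.2; petrol-engined → 3.2.4; g.v.w. 2.5 t → 3.2.4.3. Scheduled 17%. quota on 3.2.4.3 exhausted → over-quota 27%; Quintara agreement on 3.2.4: not wholly obtained. → 27%.
Line C: motorcycle → 3.3; petrol-engined → 3.3.2; g.v.w. 3.2 t → 3.3.2.2. Scheduled 34%. quota on 3.3.2 open → in-quota 13%; Quintara agreement on 3.2.4: 3.3.2.2 not covered. → 13%.
Sum: 7% + 27% + 13% = 47%.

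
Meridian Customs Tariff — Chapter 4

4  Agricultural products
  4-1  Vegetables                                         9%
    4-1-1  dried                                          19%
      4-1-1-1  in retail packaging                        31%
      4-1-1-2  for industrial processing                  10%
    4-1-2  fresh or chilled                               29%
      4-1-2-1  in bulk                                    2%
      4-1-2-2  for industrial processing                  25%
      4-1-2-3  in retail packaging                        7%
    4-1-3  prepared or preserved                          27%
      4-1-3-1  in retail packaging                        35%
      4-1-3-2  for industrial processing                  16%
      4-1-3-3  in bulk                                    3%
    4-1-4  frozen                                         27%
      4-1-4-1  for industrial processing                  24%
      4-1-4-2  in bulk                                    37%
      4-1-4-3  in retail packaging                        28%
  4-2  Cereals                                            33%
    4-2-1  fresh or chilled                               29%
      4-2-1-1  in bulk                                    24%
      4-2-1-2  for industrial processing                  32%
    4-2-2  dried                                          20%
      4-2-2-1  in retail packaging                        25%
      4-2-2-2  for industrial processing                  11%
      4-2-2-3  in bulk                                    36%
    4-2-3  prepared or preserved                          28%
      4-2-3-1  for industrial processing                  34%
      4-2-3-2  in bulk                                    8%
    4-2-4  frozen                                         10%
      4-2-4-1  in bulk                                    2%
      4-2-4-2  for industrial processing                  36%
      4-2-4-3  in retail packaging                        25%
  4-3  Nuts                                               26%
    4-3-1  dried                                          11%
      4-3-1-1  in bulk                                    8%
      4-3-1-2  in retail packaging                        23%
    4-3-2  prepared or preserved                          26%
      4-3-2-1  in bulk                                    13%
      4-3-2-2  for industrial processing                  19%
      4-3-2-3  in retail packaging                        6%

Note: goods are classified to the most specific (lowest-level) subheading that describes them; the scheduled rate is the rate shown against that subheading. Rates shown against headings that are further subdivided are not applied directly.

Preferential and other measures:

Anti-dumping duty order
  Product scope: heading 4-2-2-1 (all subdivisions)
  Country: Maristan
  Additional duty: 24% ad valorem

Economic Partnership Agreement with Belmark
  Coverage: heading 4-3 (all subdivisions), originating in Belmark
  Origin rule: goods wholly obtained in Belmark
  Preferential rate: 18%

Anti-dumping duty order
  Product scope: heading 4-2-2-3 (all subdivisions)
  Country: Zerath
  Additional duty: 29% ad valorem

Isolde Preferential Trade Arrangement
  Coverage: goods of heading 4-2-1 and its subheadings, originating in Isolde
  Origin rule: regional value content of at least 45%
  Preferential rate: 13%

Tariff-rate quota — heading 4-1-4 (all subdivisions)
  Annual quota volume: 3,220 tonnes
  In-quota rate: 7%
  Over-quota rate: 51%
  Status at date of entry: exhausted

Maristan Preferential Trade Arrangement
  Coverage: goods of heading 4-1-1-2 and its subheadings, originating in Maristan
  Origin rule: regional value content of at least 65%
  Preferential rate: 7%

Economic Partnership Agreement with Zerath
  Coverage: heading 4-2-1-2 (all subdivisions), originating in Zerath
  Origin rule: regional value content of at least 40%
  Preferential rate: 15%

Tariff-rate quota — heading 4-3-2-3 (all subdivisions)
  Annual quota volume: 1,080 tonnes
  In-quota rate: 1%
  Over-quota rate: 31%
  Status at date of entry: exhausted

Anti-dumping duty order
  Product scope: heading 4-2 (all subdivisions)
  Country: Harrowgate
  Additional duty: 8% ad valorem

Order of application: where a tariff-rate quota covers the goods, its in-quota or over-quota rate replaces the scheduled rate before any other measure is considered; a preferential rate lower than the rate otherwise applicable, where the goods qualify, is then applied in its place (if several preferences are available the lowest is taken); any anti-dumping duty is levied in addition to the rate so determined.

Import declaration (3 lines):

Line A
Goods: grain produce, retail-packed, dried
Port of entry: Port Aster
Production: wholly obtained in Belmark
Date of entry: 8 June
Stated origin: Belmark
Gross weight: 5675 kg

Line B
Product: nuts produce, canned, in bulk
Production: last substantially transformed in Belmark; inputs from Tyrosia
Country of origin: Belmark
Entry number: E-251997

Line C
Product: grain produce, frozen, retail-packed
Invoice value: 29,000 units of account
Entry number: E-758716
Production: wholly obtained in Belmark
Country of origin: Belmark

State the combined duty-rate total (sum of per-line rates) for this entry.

Line A: grain → 4-2; dried → 4-2-2; retail-packed → 4-2-2-1. Scheduled 25%. Belmark agreement on 4-3: 4-2-2-1 not covered. → 25%.
Line B: nuts → 4-3; canned → 4-3-2; in bulk → 4-3-2-1. Scheduled 13%. Belmark agreement on 4-3: not wholly obtained. → 13%.
Line C: grain → 4-2; frozen → 4-2-4; retail-packed → 4-2-4-3. Scheduled 25%. Belmark agreement on 4-3: 4-2-4-3 not covered. → 25%.
Sum: 25% + 13% + 25% = 63%.

63%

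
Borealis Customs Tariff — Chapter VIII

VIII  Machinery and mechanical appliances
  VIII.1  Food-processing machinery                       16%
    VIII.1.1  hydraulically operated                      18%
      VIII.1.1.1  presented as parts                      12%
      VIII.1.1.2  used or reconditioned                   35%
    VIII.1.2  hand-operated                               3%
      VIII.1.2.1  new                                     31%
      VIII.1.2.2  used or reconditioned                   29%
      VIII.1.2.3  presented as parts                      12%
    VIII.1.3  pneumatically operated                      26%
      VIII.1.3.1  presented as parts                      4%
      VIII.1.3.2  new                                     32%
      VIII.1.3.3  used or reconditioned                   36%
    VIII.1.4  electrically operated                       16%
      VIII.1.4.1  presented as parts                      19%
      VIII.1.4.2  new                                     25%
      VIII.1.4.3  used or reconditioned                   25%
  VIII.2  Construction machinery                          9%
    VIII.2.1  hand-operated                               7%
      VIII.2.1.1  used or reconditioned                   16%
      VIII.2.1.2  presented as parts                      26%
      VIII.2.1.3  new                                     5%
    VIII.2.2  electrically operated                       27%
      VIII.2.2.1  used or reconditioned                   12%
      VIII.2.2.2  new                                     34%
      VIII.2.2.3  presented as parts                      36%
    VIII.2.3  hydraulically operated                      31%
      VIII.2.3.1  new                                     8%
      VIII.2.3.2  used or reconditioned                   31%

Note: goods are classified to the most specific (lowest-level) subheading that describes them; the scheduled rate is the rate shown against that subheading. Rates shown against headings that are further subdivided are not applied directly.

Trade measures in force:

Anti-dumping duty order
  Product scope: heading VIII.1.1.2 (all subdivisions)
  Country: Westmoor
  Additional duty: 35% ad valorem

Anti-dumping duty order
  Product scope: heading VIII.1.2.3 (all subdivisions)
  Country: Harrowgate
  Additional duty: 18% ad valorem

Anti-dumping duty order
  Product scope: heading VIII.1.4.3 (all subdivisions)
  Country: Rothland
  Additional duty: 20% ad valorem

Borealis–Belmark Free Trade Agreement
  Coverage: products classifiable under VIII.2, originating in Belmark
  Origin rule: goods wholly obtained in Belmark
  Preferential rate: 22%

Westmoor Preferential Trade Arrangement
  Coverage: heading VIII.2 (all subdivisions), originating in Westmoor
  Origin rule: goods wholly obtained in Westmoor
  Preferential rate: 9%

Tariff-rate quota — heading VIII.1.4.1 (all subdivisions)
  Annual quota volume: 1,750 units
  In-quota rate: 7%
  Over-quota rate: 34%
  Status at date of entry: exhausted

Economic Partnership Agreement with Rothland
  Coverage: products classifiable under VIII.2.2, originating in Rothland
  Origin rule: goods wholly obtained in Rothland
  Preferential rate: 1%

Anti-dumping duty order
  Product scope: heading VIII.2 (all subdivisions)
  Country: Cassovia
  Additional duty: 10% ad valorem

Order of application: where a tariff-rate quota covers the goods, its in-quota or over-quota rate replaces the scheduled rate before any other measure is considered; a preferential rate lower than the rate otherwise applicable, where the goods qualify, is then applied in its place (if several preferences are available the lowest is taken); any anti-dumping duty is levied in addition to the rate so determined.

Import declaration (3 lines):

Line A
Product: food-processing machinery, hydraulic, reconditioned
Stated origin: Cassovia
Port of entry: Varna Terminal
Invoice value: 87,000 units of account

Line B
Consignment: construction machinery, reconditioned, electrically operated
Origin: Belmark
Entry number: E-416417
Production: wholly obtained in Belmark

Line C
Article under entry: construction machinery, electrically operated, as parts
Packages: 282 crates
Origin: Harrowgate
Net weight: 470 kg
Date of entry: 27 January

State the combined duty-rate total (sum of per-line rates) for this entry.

83%

Line A: food-processing → VIII.1; hydraulic → VIII.1.1; reconditioned → VIII.1.1.2. Scheduled 35%. No special measure applies. → 35%.
Line B: construction → VIII.2; electrically operated → VIII.2.2; reconditioned → VIII.2.2.1. Scheduled 12%. Belmark agreement on VIII.2: wholly obtained → 22% available; preference 22% not lower than 12% → no reduction. → 12%.
Line C: construction → VIII.2; electrically operated → VIII.2.2; as parts → VIII.2.2.3. Scheduled 36%. No special measure applies. → 36%.
Sum: 35% + 12% + 36% = 83%.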